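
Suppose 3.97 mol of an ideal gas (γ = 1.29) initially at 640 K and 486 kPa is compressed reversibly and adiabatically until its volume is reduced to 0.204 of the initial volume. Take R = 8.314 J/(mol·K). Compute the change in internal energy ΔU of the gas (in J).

42700 J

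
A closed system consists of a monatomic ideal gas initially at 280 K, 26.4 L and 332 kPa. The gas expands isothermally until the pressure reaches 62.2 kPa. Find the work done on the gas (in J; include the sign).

n = P₁V₁/(RT₁) = 332×26.4/(8.314×280) = 3.77 mol.
Isothermal: T stays 280 K; PV = const ⇒ V₂ = 141 L, P₂ = 62.2 kPa.
W = nRT ln(V₂/V₁) = 3.77×8.314×280×ln(5.34) = 14700 J.
Work done on the gas = −W_by = -14700 J.

-14700 J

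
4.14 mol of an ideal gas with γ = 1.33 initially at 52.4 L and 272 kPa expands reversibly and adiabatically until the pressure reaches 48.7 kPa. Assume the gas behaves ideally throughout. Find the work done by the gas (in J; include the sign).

15000 J

T₁ = P₁V₁/(nR) = 272×52.4/(4.14×8.314) = 414 K.
Adiabatic: T₂/T₁ = (P₂/P₁)^((γ−1)/γ) ⇒ T₂ = 414×(0.179)^0.248 = 270 K; V₂ = 191 L.
ΔU = nCvΔT = 4.14×25.2×(270−414) = -15000 J.
Q = 0 for an adiabatic process, so W = −ΔU = 15000 J.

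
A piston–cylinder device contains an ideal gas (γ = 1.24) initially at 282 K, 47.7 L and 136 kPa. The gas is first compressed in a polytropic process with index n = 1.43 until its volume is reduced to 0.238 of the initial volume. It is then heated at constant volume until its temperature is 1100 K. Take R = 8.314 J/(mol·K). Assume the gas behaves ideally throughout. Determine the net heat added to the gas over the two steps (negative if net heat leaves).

65500 J

n = P₁V₁/(RT₁) = 136×47.7/(8.314×282) = 2.77 mol.
Step 1 — Polytropic n=1.43: T₂ = T₁(V₁/V₂)^(n−1) = 282×(4.20)^0.43 = 523 K; P₂ = P₁(V₁/V₂)^n = 1060 kPa.
W = (P₁V₁−P₂V₂)/(n−1) = (136×47.7−1060×11.4)/0.43 = -12900 J.
ΔU = nCvΔT = 2.77×34.6×(523−282) = 23100 J.
Q = ΔU + W = 10200 J.
State after step 1: P = 1060 kPa, V = 11.4 L, T = 523 K.
Step 2 — Isochoric: V stays 11.4 L; P/T = const ⇒ T₂ = 1100 K, P₂ = 2230 kPa.
W = 0 (no volume change).
ΔU = nCvΔT = 2.77×34.6×(1100−523) = 55300 J.
Q = ΔU = 55300 J.
Net over both steps: W = -12900 J, Q = 65500 J, ΔU = 78400 J.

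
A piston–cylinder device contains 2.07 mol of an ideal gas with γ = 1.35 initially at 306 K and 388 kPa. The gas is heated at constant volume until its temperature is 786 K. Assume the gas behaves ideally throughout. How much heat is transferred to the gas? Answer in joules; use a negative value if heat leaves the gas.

V₁ = nRT₁/P₁ = 2.07×8.314×306/388 = 13.6 L.
Isochoric: V stays 13.6 L; P/T = const ⇒ T₂ = 786 K, P₂ = 997 kPa.
W = 0 (no volume change).
ΔU = nCvΔT = 2.07×23.8×(786−306) = 23600 J.
Q = ΔU = 23600 J.

23600 J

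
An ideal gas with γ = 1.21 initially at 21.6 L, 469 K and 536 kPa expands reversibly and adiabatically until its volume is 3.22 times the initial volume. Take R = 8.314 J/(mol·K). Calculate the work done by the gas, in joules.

12000 J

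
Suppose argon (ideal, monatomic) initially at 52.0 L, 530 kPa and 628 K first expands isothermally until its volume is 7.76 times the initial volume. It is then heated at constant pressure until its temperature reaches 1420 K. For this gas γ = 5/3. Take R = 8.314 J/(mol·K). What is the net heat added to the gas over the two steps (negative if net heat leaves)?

n = P₁V₁/(RT₁) = 530×52.0/(8.314×628) = 5.28 mol.
Step 1 — Isothermal: T stays 628 K; PV = const ⇒ V₂ = 404 L, P₂ = 68.3 kPa.
ΔU = 0 (ideal gas, T constant).
W = nRT ln(V₂/V₁) = 5.28×8.314×628×ln(7.76) = 56500 J.
Q = ΔU + W = 56500 J.
State after step 1: P = 68.3 kPa, V = 404 L, T = 628 K.
Step 2 — Isobaric: P stays 68.3 kPa; V/T = const ⇒ T₂ = 1420 K, V₂ = 912 L.
W = PΔV = 68.3×(912−404) kPa·L = 34800 J.
ΔU = nCvΔT = 5.28×12.5×(1420−628) = 52100 J.
Q = ΔU + W = nCpΔT = 86900 J.
Net over both steps: W = 91200 J, Q = 143000 J, ΔU = 52100 J.

143000 J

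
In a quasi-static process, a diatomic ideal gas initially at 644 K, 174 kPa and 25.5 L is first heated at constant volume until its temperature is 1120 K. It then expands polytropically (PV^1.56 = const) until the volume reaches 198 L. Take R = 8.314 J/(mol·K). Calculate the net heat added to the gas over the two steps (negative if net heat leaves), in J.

n = P₁V₁/(RT₁) = 174×25.5/(8.314×644) = 0.829 mol.
Step 1 — Isochoric: V stays 25.5 L; P/T = const ⇒ T₂ = 1120 K, P₂ = 303 kPa.
W = 0 (no volume change).
ΔU = nCvΔT = 0.829×20.8×(1120−644) = 8200 J.
Q = ΔU = 8200 J.
State after step 1: P = 303 kPa, V = 25.5 L, T = 1120 K.
Step 2 — Polytropic n=1.56: T₂ = T₁(V₁/V₂)^(n−1) = 1120×(0.129)^0.56 = 355 K; P₂ = P₁(V₁/V₂)^n = 12.4 kPa.
W = (P₁V₁−P₂V₂)/(n−1) = (303×25.5−12.4×198)/0.56 = 9410 J.
ΔU = nCvΔT = 0.829×20.8×(355−1120) = -13200 J.
Q = ΔU + W = -3760 J.
Net over both steps: W = 9410 J, Q = 4440 J, ΔU = -4970 J.

4440 J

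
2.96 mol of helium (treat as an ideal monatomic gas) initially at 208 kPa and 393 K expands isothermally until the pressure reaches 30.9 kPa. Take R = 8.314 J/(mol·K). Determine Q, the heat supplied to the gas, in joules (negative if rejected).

V₁ = nRT₁/P₁ = 2.96×8.314×393/208 = 46.5 L.
Isothermal: T stays 393 K; PV = const ⇒ V₂ = 313 L, P₂ = 30.9 kPa.
ΔU = 0 (ideal gas, T constant).
W = nRT ln(V₂/V₁) = 2.96×8.314×393×ln(6.73) = 18400 J.
Q = ΔU + W = 18400 J.

18400 J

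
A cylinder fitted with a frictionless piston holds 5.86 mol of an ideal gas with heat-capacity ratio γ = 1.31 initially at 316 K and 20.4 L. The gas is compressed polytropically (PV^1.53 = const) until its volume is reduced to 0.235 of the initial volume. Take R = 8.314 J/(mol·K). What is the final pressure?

P₁ = nRT₁/V₁ = 5.86×8.314×316/20.4 = 755 kPa.
Polytropic n=1.53: T₂ = T₁(V₁/V₂)^(n−1) = 316×(4.26)^0.53 = 681 K; P₂ = P₁(V₁/V₂)^n = 6920 kPa.

6920 kPa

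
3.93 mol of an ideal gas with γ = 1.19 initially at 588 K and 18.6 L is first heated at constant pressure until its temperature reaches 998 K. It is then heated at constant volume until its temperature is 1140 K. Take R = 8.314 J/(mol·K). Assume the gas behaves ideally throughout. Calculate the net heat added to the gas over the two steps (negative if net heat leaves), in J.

P₁ = nRT₁/V₁ = 3.93×8.314×588/18.6 = 1030 kPa.
Step 1 — Isobaric: P stays 1030 kPa; V/T = const ⇒ T₂ = 998 K, V₂ = 31.6 L.
W = PΔV = 1030×(31.6−18.6) kPa·L = 13400 J.
ΔU = nCvΔT = 3.93×43.8×(998−588) = 70500 J.
Q = ΔU + W = nCpΔT = 83900 J.
State after step 1: P = 1030 kPa, V = 31.6 L, T = 998 K.
Step 2 — Isochoric: V stays 31.6 L; P/T = const ⇒ T₂ = 1140 K, P₂ = 1180 kPa.
W = 0 (no volume change).
ΔU = nCvΔT = 3.93×43.8×(1140−998) = 24400 J.
Q = ΔU = 24400 J.
Net over both steps: W = 13400 J, Q = 108000 J, ΔU = 94900 J.

108000 J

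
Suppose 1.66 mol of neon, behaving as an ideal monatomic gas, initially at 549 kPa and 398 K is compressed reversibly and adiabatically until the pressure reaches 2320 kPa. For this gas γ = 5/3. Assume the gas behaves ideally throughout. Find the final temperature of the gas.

708 K

V₁ = nRT₁/P₁ = 1.66×8.314×398/549 = 10.0 L.
Adiabatic: T₂/T₁ = (P₂/P₁)^((γ−1)/γ) ⇒ T₂ = 398×(4.23)^0.400 = 708 K; V₂ = 4.21 L.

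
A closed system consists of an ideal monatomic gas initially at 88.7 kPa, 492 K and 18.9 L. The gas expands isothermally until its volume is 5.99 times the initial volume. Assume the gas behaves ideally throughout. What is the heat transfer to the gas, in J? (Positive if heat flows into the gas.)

n = P₁V₁/(RT₁) = 88.7×18.9/(8.314×492) = 0.410 mol.
Isothermal: T stays 492 K; PV = const ⇒ V₂ = 113 L, P₂ = 14.8 kPa.
ΔU = 0 (ideal gas, T constant).
W = nRT ln(V₂/V₁) = 0.410×8.314×492×ln(5.99) = 3000 J.
Q = ΔU + W = 3000 J.

3000 J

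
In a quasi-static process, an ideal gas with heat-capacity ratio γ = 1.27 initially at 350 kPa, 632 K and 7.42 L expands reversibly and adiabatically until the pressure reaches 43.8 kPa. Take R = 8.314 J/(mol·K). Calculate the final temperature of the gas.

406 K

Adiabatic: T₂/T₁ = (P₂/P₁)^((γ−1)/γ) ⇒ T₂ = 632×(0.125)^0.213 = 406 K; V₂ = 38.1 L.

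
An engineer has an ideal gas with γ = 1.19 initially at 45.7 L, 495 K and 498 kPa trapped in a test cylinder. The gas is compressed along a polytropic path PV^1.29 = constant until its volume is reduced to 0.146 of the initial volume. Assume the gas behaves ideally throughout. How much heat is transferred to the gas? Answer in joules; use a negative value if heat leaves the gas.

n = P₁V₁/(RT₁) = 498×45.7/(8.314×495) = 5.53 mol.
Polytropic n=1.29: T₂ = T₁(V₁/V₂)^(n−1) = 495×(6.85)^0.29 = 865 K; P₂ = P₁(V₁/V₂)^n = 5960 kPa.
W = (P₁V₁−P₂V₂)/(n−1) = (498×45.7−5960×6.67)/0.29 = -58600 J.
ΔU = nCvΔT = 5.53×43.8×(865−495) = 89500 J.
Q = ΔU + W = 30900 J.

30900 J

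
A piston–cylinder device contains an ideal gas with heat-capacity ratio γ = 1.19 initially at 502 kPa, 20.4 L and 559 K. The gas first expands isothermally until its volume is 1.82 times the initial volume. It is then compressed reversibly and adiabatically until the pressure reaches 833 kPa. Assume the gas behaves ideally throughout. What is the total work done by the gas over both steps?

n = P₁V₁/(RT₁) = 502×20.4/(8.314×559) = 2.20 mol.
Step 1 — Isothermal: T stays 559 K; PV = const ⇒ V₂ = 37.1 L, P₂ = 276 kPa.
ΔU = 0 (ideal gas, T constant).
W = nRT ln(V₂/V₁) = 2.20×8.314×559×ln(1.82) = 6130 J.
Q = ΔU + W = 6130 J.
State after step 1: P = 276 kPa, V = 37.1 L, T = 559 K.
Step 2 — Adiabatic: T₂/T₁ = (P₂/P₁)^((γ−1)/γ) ⇒ T₂ = 559×(3.02)^0.160 = 667 K; V₂ = 14.7 L.
ΔU = nCvΔT = 2.20×43.8×(667−559) = 10400 J.
Q = 0 for an adiabatic process, so W = −ΔU = -10400 J.
Net over both steps: W = -4270 J, Q = 6130 J, ΔU = 10400 J.

-4270 J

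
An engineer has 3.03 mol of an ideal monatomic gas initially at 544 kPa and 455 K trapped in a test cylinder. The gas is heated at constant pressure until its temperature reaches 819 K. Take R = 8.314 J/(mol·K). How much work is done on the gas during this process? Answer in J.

-9170 J

V₁ = nRT₁/P₁ = 3.03×8.314×455/544 = 21.1 L.
Isobaric: P stays 544 kPa; V/T = const ⇒ T₂ = 819 K, V₂ = 37.9 L.
W = PΔV = 544×(37.9−21.1) kPa·L = 9170 J.
Work done on the gas = −W_by = -9170 J.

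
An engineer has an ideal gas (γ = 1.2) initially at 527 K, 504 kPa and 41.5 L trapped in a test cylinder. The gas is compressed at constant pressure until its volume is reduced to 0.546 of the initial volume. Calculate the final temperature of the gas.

Isobaric: P stays 504 kPa; V/T = const ⇒ T₂ = 288 K, V₂ = 22.7 L.

288 K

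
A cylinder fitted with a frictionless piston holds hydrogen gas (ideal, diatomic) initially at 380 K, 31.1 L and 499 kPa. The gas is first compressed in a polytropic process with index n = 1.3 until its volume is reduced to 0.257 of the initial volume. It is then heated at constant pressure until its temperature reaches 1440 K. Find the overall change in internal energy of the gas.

108000 J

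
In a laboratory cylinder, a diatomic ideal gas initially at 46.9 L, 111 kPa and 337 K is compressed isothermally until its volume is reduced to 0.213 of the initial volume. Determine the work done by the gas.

n = P₁V₁/(RT₁) = 111×46.9/(8.314×337) = 1.86 mol.
Isothermal: T stays 337 K; PV = const ⇒ V₂ = 9.99 L, P₂ = 521 kPa.
W = nRT ln(V₂/V₁) = 1.86×8.314×337×ln(0.213) = -8050 J.

-8050 J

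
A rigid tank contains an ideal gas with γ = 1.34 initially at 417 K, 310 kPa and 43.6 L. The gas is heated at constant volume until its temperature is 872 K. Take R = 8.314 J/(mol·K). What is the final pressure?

Isochoric: V stays 43.6 L; P/T = const ⇒ T₂ = 872 K, P₂ = 648 kPa.

648 kPa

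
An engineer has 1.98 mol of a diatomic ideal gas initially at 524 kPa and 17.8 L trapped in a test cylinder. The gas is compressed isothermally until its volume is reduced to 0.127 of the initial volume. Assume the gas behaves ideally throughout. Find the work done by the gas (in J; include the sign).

T₁ = P₁V₁/(nR) = 524×17.8/(1.98×8.314) = 567 K.
Isothermal: T stays 567 K; PV = const ⇒ V₂ = 2.26 L, P₂ = 4130 kPa.
W = nRT ln(V₂/V₁) = 1.98×8.314×567×ln(0.127) = -19200 J.

-19200 J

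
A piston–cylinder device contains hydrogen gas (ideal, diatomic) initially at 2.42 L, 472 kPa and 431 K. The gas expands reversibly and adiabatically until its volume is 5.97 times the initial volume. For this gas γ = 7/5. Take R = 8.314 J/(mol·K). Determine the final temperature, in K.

Adiabatic: TV^(γ−1) = const ⇒ T₂ = 431×(0.168)^0.400 = 211 K; PV^γ = const ⇒ P₂ = 38.7 kPa.

211 K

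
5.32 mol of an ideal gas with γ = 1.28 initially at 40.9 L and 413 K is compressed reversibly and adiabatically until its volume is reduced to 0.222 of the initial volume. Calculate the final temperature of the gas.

629 K

P₁ = nRT₁/V₁ = 5.32×8.314×413/40.9 = 447 kPa.
Adiabatic: TV^(γ−1) = const ⇒ T₂ = 413×(4.50)^0.280 = 629 K; PV^γ = const ⇒ P₂ = 3070 kPa.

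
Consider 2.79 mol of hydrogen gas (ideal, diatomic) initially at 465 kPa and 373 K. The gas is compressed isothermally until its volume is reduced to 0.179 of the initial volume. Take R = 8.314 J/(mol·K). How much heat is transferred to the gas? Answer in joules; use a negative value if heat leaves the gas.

V₁ = nRT₁/P₁ = 2.79×8.314×373/465 = 18.6 L.
Isothermal: T stays 373 K; PV = const ⇒ V₂ = 3.33 L, P₂ = 2600 kPa.
ΔU = 0 (ideal gas, T constant).
W = nRT ln(V₂/V₁) = 2.79×8.314×373×ln(0.179) = -14900 J.
Q = ΔU + W = -14900 J.

-14900 J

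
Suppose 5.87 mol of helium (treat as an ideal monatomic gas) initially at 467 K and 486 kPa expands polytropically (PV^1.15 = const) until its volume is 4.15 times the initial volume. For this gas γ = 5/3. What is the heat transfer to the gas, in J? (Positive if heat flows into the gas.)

22600 J

V₁ = nRT₁/P₁ = 5.87×8.314×467/486 = 46.9 L.
Polytropic n=1.15: T₂ = T₁(V₁/V₂)^(n−1) = 467×(0.241)^0.15 = 377 K; P₂ = P₁(V₁/V₂)^n = 94.6 kPa.
W = (P₁V₁−P₂V₂)/(n−1) = (486×46.9−94.6×195)/0.15 = 29200 J.
ΔU = nCvΔT = 5.87×12.5×(377−467) = -6570 J.
Q = ΔU + W = 22600 J.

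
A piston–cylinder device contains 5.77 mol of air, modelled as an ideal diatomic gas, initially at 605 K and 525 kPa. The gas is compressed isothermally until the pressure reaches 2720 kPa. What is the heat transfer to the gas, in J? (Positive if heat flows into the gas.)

-47700 J

V₁ = nRT₁/P₁ = 5.77×8.314×605/525 = 55.3 L.
Isothermal: T stays 605 K; PV = const ⇒ V₂ = 10.7 L, P₂ = 2720 kPa.
ΔU = 0 (ideal gas, T constant).
W = nRT ln(V₂/V₁) = 5.77×8.314×605×ln(0.193) = -47700 J.
Q = ΔU + W = -47700 J.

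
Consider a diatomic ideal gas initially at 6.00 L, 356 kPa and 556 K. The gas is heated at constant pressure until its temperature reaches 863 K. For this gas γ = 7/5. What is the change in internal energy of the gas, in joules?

2950 J

n = P₁V₁/(RT₁) = 356×6.00/(8.314×556) = 0.462 mol.
Isobaric: P stays 356 kPa; V/T = const ⇒ T₂ = 863 K, V₂ = 9.31 L.
For an ideal gas ΔU = nCvΔT with Cv = (5/2)R = 20.8 J/(mol·K).
ΔU = 0.462×20.8×(863−556) = 2950 J.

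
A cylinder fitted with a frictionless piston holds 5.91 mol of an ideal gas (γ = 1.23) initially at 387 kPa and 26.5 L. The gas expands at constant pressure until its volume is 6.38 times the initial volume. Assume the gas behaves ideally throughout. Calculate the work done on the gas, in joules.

-55200 J

T₁ = P₁V₁/(nR) = 387×26.5/(5.91×8.314) = 209 K.
Isobaric: P stays 387 kPa; V/T = const ⇒ T₂ = 1330 K, V₂ = 169 L.
W = PΔV = 387×(169−26.5) kPa·L = 55200 J.
Work done on the gas = −W_by = -55200 J.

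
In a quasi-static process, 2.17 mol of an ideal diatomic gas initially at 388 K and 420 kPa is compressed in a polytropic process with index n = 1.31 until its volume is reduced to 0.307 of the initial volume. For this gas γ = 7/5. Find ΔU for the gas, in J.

7740 J

V₁ = nRT₁/P₁ = 2.17×8.314×388/420 = 16.7 L.
Polytropic n=1.31: T₂ = T₁(V₁/V₂)^(n−1) = 388×(3.26)^0.31 = 560 K; P₂ = P₁(V₁/V₂)^n = 1970 kPa.
For an ideal gas ΔU = nCvΔT with Cv = (5/2)R = 20.8 J/(mol·K).
ΔU = 2.17×20.8×(560−388) = 7740 J.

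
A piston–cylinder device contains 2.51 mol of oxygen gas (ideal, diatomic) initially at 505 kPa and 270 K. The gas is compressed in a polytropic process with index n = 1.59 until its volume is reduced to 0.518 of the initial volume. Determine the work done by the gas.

-4530 J

V₁ = nRT₁/P₁ = 2.51×8.314×270/505 = 11.2 L.
Polytropic n=1.59: T₂ = T₁(V₁/V₂)^(n−1) = 270×(1.93)^0.59 = 398 K; P₂ = P₁(V₁/V₂)^n = 1440 kPa.
W = (P₁V₁−P₂V₂)/(n−1) = (505×11.2−1440×5.78)/0.59 = -4530 J.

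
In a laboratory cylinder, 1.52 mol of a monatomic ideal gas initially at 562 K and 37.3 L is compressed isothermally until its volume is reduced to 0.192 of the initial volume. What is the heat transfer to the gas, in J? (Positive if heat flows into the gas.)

P₁ = nRT₁/V₁ = 1.52×8.314×562/37.3 = 190 kPa.
Isothermal: T stays 562 K; PV = const ⇒ V₂ = 7.16 L, P₂ = 992 kPa.
ΔU = 0 (ideal gas, T constant).
W = nRT ln(V₂/V₁) = 1.52×8.314×562×ln(0.192) = -11700 J.
Q = ΔU + W = -11700 J.

-11700 J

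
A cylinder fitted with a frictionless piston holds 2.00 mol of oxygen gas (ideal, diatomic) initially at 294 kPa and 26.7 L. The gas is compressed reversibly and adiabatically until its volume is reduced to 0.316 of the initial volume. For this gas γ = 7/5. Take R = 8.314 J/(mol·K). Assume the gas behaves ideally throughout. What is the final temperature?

748 K

T₁ = P₁V₁/(nR) = 294×26.7/(2.00×8.314) = 472 K.
Adiabatic: TV^(γ−1) = const ⇒ T₂ = 472×(3.16)^0.400 = 748 K; PV^γ = const ⇒ P₂ = 1470 kPa.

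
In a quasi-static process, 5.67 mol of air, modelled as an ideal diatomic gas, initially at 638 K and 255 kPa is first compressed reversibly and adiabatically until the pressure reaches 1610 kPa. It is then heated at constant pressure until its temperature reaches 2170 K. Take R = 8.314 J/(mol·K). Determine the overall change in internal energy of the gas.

181000 J

V₁ = nRT₁/P₁ = 5.67×8.314×638/255 = 118 L.
Step 1 — Adiabatic: T₂/T₁ = (P₂/P₁)^((γ−1)/γ) ⇒ T₂ = 638×(6.31)^0.286 = 1080 K; V₂ = 31.6 L.
ΔU = nCvΔT = 5.67×20.8×(1080−638) = 52100 J.
Q = 0 for an adiabatic process, so W = −ΔU = -52100 J.
State after step 1: P = 1610 kPa, V = 31.6 L, T = 1080 K.
Step 2 — Isobaric: P stays 1610 kPa; V/T = const ⇒ T₂ = 2170 K, V₂ = 63.5 L.
W = PΔV = 1610×(63.5−31.6) kPa·L = 51400 J.
ΔU = nCvΔT = 5.67×20.8×(2170−1080) = 128000 J.
Q = ΔU + W = nCpΔT = 180000 J.
Net over both steps: W = -728 J, Q = 180000 J, ΔU = 181000 J.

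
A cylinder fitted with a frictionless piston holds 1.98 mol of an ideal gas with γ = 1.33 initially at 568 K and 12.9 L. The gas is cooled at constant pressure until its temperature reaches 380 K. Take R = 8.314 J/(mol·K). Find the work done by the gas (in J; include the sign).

-3090 J

P₁ = nRT₁/V₁ = 1.98×8.314×568/12.9 = 725 kPa.
Isobaric: P stays 725 kPa; V/T = const ⇒ T₂ = 380 K, V₂ = 8.63 L.
W = PΔV = 725×(8.63−12.9) kPa·L = -3090 J.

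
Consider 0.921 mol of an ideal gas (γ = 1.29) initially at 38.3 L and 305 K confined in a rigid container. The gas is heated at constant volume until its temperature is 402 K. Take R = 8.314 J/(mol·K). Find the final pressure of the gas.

P₁ = nRT₁/V₁ = 0.921×8.314×305/38.3 = 61.0 kPa.
Isochoric: V stays 38.3 L; P/T = const ⇒ T₂ = 402 K, P₂ = 80.4 kPa.

80.4 kPa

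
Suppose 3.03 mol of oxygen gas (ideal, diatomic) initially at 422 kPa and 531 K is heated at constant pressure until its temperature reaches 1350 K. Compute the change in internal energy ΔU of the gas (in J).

V₁ = nRT₁/P₁ = 3.03×8.314×531/422 = 31.7 L.
Isobaric: P stays 422 kPa; V/T = const ⇒ T₂ = 1350 K, V₂ = 80.6 L.
For an ideal gas ΔU = nCvΔT with Cv = (5/2)R = 20.8 J/(mol·K).
ΔU = 3.03×20.8×(1350−531) = 51600 J.

51600 J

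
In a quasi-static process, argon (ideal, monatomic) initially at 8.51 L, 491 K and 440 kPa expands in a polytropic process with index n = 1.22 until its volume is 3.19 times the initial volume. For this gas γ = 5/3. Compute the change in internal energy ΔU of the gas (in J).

n = P₁V₁/(RT₁) = 440×8.51/(8.314×491) = 0.917 mol.
Polytropic n=1.22: T₂ = T₁(V₁/V₂)^(n−1) = 491×(0.313)^0.22 = 380 K; P₂ = P₁(V₁/V₂)^n = 107 kPa.
For an ideal gas ΔU = nCvΔT with Cv = (3/2)R = 12.5 J/(mol·K).
ΔU = 0.917×12.5×(380−491) = -1270 J.

-1270 J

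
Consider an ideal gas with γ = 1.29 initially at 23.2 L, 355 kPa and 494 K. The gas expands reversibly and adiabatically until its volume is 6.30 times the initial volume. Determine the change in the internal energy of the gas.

-11700 J

n = P₁V₁/(RT₁) = 355×23.2/(8.314×494) = 2.01 mol.
Adiabatic: TV^(γ−1) = const ⇒ T₂ = 494×(0.159)^0.290 = 290 K; PV^γ = const ⇒ P₂ = 33.0 kPa.
For an ideal gas ΔU = nCvΔT with Cv = R/(γ−1) = 28.7 J/(mol·K).
ΔU = 2.01×28.7×(290−494) = -11700 J.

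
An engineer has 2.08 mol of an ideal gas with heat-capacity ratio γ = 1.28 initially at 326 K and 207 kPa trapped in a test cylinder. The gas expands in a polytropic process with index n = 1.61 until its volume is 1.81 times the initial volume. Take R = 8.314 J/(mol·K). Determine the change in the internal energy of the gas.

V₁ = nRT₁/P₁ = 2.08×8.314×326/207 = 27.2 L.
Polytropic n=1.61: T₂ = T₁(V₁/V₂)^(n−1) = 326×(0.552)^0.61 = 227 K; P₂ = P₁(V₁/V₂)^n = 79.6 kPa.
For an ideal gas ΔU = nCvΔT with Cv = R/(γ−1) = 29.7 J/(mol·K).
ΔU = 2.08×29.7×(227−326) = -6110 J.

-6110 J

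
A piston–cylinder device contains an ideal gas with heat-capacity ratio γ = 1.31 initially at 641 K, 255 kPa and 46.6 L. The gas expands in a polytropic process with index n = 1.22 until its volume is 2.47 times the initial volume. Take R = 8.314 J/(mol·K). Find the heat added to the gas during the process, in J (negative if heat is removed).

2830 J

n = P₁V₁/(RT₁) = 255×46.6/(8.314×641) = 2.23 mol.
Polytropic n=1.22: T₂ = T₁(V₁/V₂)^(n−1) = 641×(0.405)^0.22 = 525 K; P₂ = P₁(V₁/V₂)^n = 84.6 kPa.
W = (P₁V₁−P₂V₂)/(n−1) = (255×46.6−84.6×115)/0.22 = 9740 J.
ΔU = nCvΔT = 2.23×26.8×(525−641) = -6910 J.
Q = ΔU + W = 2830 J.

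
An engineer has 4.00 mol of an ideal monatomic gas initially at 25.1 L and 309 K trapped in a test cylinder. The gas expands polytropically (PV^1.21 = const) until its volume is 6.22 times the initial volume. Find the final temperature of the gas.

P₁ = nRT₁/V₁ = 4.00×8.314×309/25.1 = 409 kPa.
Polytropic n=1.21: T₂ = T₁(V₁/V₂)^(n−1) = 309×(0.161)^0.21 = 211 K; P₂ = P₁(V₁/V₂)^n = 44.8 kPa.

211 K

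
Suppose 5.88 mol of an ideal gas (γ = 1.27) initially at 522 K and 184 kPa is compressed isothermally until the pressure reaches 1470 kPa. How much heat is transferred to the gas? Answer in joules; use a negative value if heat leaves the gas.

-53000 J

V₁ = nRT₁/P₁ = 5.88×8.314×522/184 = 139 L.
Isothermal: T stays 522 K; PV = const ⇒ V₂ = 17.4 L, P₂ = 1470 kPa.
ΔU = 0 (ideal gas, T constant).
W = nRT ln(V₂/V₁) = 5.88×8.314×522×ln(0.125) = -53000 J.
Q = ΔU + W = -53000 J.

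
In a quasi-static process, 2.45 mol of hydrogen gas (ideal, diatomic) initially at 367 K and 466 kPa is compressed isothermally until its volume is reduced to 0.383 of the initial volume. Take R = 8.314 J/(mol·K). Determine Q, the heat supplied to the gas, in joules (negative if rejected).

-7170 J

V₁ = nRT₁/P₁ = 2.45×8.314×367/466 = 16.0 L.
Isothermal: T stays 367 K; PV = const ⇒ V₂ = 6.14 L, P₂ = 1220 kPa.
ΔU = 0 (ideal gas, T constant).
W = nRT ln(V₂/V₁) = 2.45×8.314×367×ln(0.383) = -7170 J.
Q = ΔU + W = -7170 J.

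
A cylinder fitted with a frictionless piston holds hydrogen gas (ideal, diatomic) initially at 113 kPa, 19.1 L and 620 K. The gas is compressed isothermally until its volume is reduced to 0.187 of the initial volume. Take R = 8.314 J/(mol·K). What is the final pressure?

604 kPa

Isothermal: T stays 620 K; PV = const ⇒ V₂ = 3.57 L, P₂ = 604 kPa.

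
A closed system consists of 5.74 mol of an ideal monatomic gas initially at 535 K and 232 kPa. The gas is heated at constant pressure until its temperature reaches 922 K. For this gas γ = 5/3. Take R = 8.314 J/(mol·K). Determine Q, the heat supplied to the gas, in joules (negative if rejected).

46200 J

V₁ = nRT₁/P₁ = 5.74×8.314×535/232 = 110 L.
Isobaric: P stays 232 kPa; V/T = const ⇒ T₂ = 922 K, V₂ = 190 L.
W = PΔV = 232×(190−110) kPa·L = 18500 J.
ΔU = nCvΔT = 5.74×12.5×(922−535) = 27700 J.
Q = ΔU + W = nCpΔT = 46200 J.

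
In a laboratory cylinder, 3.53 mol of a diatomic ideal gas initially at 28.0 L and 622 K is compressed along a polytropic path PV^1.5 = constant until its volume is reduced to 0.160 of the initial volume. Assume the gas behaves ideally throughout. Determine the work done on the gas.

54800 J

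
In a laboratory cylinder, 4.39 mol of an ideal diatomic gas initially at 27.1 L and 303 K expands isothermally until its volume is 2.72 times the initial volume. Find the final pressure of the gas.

150 kPa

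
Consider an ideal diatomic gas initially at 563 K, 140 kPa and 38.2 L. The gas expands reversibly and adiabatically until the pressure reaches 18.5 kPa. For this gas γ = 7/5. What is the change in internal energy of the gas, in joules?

-5870 J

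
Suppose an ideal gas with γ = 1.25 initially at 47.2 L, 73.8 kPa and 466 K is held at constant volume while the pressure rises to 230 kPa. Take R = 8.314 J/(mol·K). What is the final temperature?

Isochoric: V stays 47.2 L; P/T = const ⇒ T₂ = 1450 K, P₂ = 230 kPa.

1450 K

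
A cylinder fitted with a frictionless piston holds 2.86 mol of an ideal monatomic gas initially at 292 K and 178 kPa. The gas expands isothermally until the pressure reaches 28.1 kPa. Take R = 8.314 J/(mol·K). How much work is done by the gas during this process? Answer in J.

V₁ = nRT₁/P₁ = 2.86×8.314×292/178 = 39.0 L.
Isothermal: T stays 292 K; PV = const ⇒ V₂ = 247 L, P₂ = 28.1 kPa.
W = nRT ln(V₂/V₁) = 2.86×8.314×292×ln(6.33) = 12800 J.

12800 J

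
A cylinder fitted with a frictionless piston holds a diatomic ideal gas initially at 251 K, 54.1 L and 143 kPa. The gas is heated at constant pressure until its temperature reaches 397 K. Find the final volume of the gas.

85.6 L

Isobaric: P stays 143 kPa; V/T = const ⇒ T₂ = 397 K, V₂ = 85.6 L.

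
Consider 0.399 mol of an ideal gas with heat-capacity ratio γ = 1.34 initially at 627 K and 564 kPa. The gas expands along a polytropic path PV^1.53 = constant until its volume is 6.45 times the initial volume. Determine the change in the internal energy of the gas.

V₁ = nRT₁/P₁ = 0.399×8.314×627/564 = 3.69 L.
Polytropic n=1.53: T₂ = T₁(V₁/V₂)^(n−1) = 627×(0.155)^0.53 = 233 K; P₂ = P₁(V₁/V₂)^n = 32.6 kPa.
For an ideal gas ΔU = nCvΔT with Cv = R/(γ−1) = 24.5 J/(mol·K).
ΔU = 0.399×24.5×(233−627) = -3840 J.

-3840 J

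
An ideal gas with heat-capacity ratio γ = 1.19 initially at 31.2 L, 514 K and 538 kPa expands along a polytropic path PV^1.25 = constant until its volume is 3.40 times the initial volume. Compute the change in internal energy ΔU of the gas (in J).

n = P₁V₁/(RT₁) = 538×31.2/(8.314×514) = 3.93 mol.
Polytropic n=1.25: T₂ = T₁(V₁/V₂)^(n−1) = 514×(0.294)^0.25 = 379 K; P₂ = P₁(V₁/V₂)^n = 117 kPa.
For an ideal gas ΔU = nCvΔT with Cv = R/(γ−1) = 43.8 J/(mol·K).
ΔU = 3.93×43.8×(379−514) = -23300 J.

-23300 J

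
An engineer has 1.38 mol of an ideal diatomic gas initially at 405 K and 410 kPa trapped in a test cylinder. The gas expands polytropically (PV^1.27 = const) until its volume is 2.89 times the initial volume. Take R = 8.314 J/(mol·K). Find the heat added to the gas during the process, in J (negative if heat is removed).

1390 J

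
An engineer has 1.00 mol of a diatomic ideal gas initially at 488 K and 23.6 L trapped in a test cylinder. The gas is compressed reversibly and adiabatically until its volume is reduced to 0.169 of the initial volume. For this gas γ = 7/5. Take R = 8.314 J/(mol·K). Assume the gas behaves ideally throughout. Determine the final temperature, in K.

P₁ = nRT₁/V₁ = 1.00×8.314×488/23.6 = 172 kPa.
Adiabatic: TV^(γ−1) = const ⇒ T₂ = 488×(5.92)^0.400 = 994 K; PV^γ = const ⇒ P₂ = 2070 kPa.

994 K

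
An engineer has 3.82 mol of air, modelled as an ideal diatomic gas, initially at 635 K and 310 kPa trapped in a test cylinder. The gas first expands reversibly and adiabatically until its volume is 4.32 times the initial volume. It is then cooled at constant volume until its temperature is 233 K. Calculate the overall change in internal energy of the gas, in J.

-31900 J

V₁ = nRT₁/P₁ = 3.82×8.314×635/310 = 65.1 L.
Step 1 — Adiabatic: TV^(γ−1) = const ⇒ T₂ = 635×(0.231)^0.400 = 354 K; PV^γ = const ⇒ P₂ = 40.0 kPa.
ΔU = nCvΔT = 3.82×20.8×(354−635) = -22300 J.
Q = 0 for an adiabatic process, so W = −ΔU = 22300 J.
State after step 1: P = 40.0 kPa, V = 281 L, T = 354 K.
Step 2 — Isochoric: V stays 281 L; P/T = const ⇒ T₂ = 233 K, P₂ = 26.3 kPa.
W = 0 (no volume change).
ΔU = nCvΔT = 3.82×20.8×(233−354) = -9580 J.
Q = ΔU = -9580 J.
Net over both steps: W = 22300 J, Q = -9580 J, ΔU = -31900 J.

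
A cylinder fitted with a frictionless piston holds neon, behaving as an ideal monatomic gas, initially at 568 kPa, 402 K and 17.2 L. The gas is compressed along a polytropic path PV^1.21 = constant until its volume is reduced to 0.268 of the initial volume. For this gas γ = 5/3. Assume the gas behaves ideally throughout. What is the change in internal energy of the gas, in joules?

n = P₁V₁/(RT₁) = 568×17.2/(8.314×402) = 2.92 mol.
Polytropic n=1.21: T₂ = T₁(V₁/V₂)^(n−1) = 402×(3.73)^0.21 = 530 K; P₂ = P₁(V₁/V₂)^n = 2790 kPa.
For an ideal gas ΔU = nCvΔT with Cv = (3/2)R = 12.5 J/(mol·K).
ΔU = 2.92×12.5×(530−402) = 4670 J.

4670 J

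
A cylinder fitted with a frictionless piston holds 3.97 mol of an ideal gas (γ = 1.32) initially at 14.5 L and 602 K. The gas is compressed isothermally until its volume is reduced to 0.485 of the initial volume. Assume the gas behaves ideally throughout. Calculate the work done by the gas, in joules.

P₁ = nRT₁/V₁ = 3.97×8.314×602/14.5 = 1370 kPa.
Isothermal: T stays 602 K; PV = const ⇒ V₂ = 7.03 L, P₂ = 2830 kPa.
W = nRT ln(V₂/V₁) = 3.97×8.314×602×ln(0.485) = -14400 J.

-14400 J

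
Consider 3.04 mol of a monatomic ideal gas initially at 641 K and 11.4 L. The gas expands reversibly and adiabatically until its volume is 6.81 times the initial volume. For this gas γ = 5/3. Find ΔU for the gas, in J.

P₁ = nRT₁/V₁ = 3.04×8.314×641/11.4 = 1420 kPa.
Adiabatic: TV^(γ−1) = const ⇒ T₂ = 641×(0.147)^0.667 = 178 K; PV^γ = const ⇒ P₂ = 58.1 kPa.
For an ideal gas ΔU = nCvΔT with Cv = (3/2)R = 12.5 J/(mol·K).
ΔU = 3.04×12.5×(178−641) = -17500 J.

-17500 J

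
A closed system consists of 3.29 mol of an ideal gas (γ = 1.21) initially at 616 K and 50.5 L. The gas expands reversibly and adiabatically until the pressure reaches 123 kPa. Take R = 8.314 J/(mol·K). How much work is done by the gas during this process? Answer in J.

12800 J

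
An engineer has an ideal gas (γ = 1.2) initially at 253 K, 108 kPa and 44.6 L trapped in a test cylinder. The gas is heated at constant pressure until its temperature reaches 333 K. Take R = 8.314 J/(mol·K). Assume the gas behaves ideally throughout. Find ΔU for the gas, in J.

7620 J

n = P₁V₁/(RT₁) = 108×44.6/(8.314×253) = 2.29 mol.
Isobaric: P stays 108 kPa; V/T = const ⇒ T₂ = 333 K, V₂ = 58.7 L.
For an ideal gas ΔU = nCvΔT with Cv = R/(γ−1) = 41.6 J/(mol·K).
ΔU = 2.29×41.6×(333−253) = 7620 J.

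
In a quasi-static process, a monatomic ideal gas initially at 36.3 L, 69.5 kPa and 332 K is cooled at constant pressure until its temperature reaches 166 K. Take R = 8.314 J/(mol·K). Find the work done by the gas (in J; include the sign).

n = P₁V₁/(RT₁) = 69.5×36.3/(8.314×332) = 0.914 mol.
Isobaric: P stays 69.5 kPa; V/T = const ⇒ T₂ = 166 K, V₂ = 18.1 L.
W = PΔV = 69.5×(18.1−36.3) kPa·L = -1260 J.

-1260 J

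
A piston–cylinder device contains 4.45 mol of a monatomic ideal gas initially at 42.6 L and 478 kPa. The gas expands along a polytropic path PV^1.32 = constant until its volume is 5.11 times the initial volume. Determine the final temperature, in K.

T₁ = P₁V₁/(nR) = 478×42.6/(4.45×8.314) = 550 K.
Polytropic n=1.32: T₂ = T₁(V₁/V₂)^(n−1) = 550×(0.196)^0.32 = 327 K; P₂ = P₁(V₁/V₂)^n = 55.5 kPa.

327 K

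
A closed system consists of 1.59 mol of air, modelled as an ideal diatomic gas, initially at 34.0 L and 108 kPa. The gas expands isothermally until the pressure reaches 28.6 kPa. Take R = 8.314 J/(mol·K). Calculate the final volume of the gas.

128 L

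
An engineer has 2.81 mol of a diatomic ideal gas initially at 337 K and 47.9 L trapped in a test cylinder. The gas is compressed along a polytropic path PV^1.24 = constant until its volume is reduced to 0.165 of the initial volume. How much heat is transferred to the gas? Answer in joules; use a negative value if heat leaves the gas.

-7100 J

P₁ = nRT₁/V₁ = 2.81×8.314×337/47.9 = 164 kPa.
Polytropic n=1.24: T₂ = T₁(V₁/V₂)^(n−1) = 337×(6.06)^0.24 = 519 K; P₂ = P₁(V₁/V₂)^n = 1540 kPa.
W = (P₁V₁−P₂V₂)/(n−1) = (164×47.9−1540×7.90)/0.24 = -17700 J.
ΔU = nCvΔT = 2.81×20.8×(519−337) = 10600 J.
Q = ΔU + W = -7100 J.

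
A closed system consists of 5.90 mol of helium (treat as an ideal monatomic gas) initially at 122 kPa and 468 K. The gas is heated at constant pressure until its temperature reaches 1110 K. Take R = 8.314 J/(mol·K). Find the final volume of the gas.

V₁ = nRT₁/P₁ = 5.90×8.314×468/122 = 188 L.
Isobaric: P stays 122 kPa; V/T = const ⇒ T₂ = 1110 K, V₂ = 446 L.

446 L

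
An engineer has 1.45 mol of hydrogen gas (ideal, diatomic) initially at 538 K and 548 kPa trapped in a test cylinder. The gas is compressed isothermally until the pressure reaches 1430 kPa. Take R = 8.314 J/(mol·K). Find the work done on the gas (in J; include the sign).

6220 J

V₁ = nRT₁/P₁ = 1.45×8.314×538/548 = 11.8 L.
Isothermal: T stays 538 K; PV = const ⇒ V₂ = 4.54 L, P₂ = 1430 kPa.
W = nRT ln(V₂/V₁) = 1.45×8.314×538×ln(0.383) = -6220 J.
Work done on the gas = −W_by = 6220 J.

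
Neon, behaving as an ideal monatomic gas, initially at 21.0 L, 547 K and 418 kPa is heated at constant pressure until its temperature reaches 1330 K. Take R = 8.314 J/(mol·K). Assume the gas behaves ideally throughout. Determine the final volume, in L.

Isobaric: P stays 418 kPa; V/T = const ⇒ T₂ = 1330 K, V₂ = 51.1 L.

51.1 L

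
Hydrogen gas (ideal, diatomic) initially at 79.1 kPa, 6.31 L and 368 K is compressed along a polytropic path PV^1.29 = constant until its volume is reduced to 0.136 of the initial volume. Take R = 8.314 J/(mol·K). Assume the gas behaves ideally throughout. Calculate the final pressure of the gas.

1040 kPa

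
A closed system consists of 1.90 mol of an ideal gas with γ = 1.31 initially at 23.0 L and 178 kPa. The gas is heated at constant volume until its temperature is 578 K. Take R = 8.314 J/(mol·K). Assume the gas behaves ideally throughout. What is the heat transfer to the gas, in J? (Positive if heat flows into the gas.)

16200 J

T₁ = P₁V₁/(nR) = 178×23.0/(1.90×8.314) = 259 K.
Isochoric: V stays 23.0 L; P/T = const ⇒ T₂ = 578 K, P₂ = 397 kPa.
W = 0 (no volume change).
ΔU = nCvΔT = 1.90×26.8×(578−259) = 16200 J.
Q = ΔU = 16200 J.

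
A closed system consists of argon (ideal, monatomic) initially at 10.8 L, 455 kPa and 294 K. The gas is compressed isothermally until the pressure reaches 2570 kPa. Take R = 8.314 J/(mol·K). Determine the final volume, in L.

Isothermal: T stays 294 K; PV = const ⇒ V₂ = 1.91 L, P₂ = 2570 kPa.

1.91 L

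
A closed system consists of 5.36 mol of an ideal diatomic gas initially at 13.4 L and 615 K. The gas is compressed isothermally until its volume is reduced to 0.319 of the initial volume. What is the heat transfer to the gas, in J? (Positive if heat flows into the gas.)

P₁ = nRT₁/V₁ = 5.36×8.314×615/13.4 = 2050 kPa.
Isothermal: T stays 615 K; PV = const ⇒ V₂ = 4.27 L, P₂ = 6410 kPa.
ΔU = 0 (ideal gas, T constant).
W = nRT ln(V₂/V₁) = 5.36×8.314×615×ln(0.319) = -31300 J.
Q = ΔU + W = -31300 J.

-31300 J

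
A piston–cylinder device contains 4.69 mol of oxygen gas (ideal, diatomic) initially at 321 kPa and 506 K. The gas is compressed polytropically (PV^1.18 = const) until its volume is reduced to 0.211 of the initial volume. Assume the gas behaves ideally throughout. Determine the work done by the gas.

-35400 J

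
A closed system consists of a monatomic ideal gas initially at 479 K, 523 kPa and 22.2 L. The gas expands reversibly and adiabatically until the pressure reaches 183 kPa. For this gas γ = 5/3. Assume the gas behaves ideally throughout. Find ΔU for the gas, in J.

-5970 J

n = P₁V₁/(RT₁) = 523×22.2/(8.314×479) = 2.92 mol.
Adiabatic: T₂/T₁ = (P₂/P₁)^((γ−1)/γ) ⇒ T₂ = 479×(0.350)^0.400 = 315 K; V₂ = 41.7 L.
For an ideal gas ΔU = nCvΔT with Cv = (3/2)R = 12.5 J/(mol·K).
ΔU = 2.92×12.5×(315−479) = -5970 J.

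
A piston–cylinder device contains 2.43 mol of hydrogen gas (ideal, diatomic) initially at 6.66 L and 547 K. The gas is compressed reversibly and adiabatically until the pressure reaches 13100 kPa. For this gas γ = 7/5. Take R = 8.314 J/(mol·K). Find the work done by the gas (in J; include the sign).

-22200 J

P₁ = nRT₁/V₁ = 2.43×8.314×547/6.66 = 1660 kPa.
Adiabatic: T₂/T₁ = (P₂/P₁)^((γ−1)/γ) ⇒ T₂ = 547×(7.89)^0.286 = 987 K; V₂ = 1.52 L.
ΔU = nCvΔT = 2.43×20.8×(987−547) = 22200 J.
Q = 0 for an adiabatic process, so W = −ΔU = -22200 J.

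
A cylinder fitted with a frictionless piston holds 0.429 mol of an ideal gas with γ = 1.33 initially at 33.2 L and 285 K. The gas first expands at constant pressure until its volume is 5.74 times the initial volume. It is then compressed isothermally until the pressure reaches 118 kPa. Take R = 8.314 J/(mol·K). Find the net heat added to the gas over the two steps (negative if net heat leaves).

11500 J

P₁ = nRT₁/V₁ = 0.429×8.314×285/33.2 = 30.6 kPa.
Step 1 — Isobaric: P stays 30.6 kPa; V/T = const ⇒ T₂ = 1640 K, V₂ = 191 L.
W = PΔV = 30.6×(191−33.2) kPa·L = 4820 J.
ΔU = nCvΔT = 0.429×25.2×(1640−285) = 14600 J.
Q = ΔU + W = nCpΔT = 19400 J.
State after step 1: P = 30.6 kPa, V = 191 L, T = 1640 K.
Step 2 — Isothermal: T stays 1640 K; PV = const ⇒ V₂ = 49.4 L, P₂ = 118 kPa.
ΔU = 0 (ideal gas, T constant).
W = nRT ln(V₂/V₁) = 0.429×8.314×1640×ln(0.259) = -7870 J.
Q = ΔU + W = -7870 J.
Net over both steps: W = -3050 J, Q = 11500 J, ΔU = 14600 J.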